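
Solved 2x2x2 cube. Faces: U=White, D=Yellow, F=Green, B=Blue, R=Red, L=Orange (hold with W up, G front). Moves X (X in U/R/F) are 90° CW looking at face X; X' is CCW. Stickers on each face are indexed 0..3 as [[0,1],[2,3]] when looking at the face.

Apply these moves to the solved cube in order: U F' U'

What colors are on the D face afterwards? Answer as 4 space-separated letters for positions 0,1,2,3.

Answer: G O Y Y

Derivation:
After move 1 (U): U=WWWW F=RRGG R=BBRR B=OOBB L=GGOO
After move 2 (F'): F=RGRG U=WWBR R=YBYR D=GOYY L=GWOW
After move 3 (U'): U=WRWB F=GWRG R=RGYR B=YBBB L=OOOW
Query: D face = GOYY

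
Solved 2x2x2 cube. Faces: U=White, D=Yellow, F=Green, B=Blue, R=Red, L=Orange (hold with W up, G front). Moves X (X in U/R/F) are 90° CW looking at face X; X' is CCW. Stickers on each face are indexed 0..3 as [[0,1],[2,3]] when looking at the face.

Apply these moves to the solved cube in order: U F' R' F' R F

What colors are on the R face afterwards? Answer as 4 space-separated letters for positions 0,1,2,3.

Answer: B G R R

Derivation:
After move 1 (U): U=WWWW F=RRGG R=BBRR B=OOBB L=GGOO
After move 2 (F'): F=RGRG U=WWBR R=YBYR D=GOYY L=GWOW
After move 3 (R'): R=BRYY U=WBBO F=RWRR D=GGYG B=YOOB
After move 4 (F'): F=WRRR U=WBBY R=GRGY D=WWYG L=GOOB
After move 5 (R): R=GGYR U=WRBR F=WWRG D=WOYY B=YOBB
After move 6 (F): F=RWGW U=WRBO R=BGRR D=YGYY L=GWOO
Query: R face = BGRR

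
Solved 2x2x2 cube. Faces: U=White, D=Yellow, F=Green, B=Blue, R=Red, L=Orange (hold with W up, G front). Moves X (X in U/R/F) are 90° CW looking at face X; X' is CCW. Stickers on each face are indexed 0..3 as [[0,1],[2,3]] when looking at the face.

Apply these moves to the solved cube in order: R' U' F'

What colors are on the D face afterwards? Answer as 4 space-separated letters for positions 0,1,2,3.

Answer: B O Y G

Derivation:
After move 1 (R'): R=RRRR U=WBWB F=GWGW D=YGYG B=YBYB
After move 2 (U'): U=BBWW F=OOGW R=GWRR B=RRYB L=YBOO
After move 3 (F'): F=OWOG U=BBGR R=GWYR D=BOYG L=YWOW
Query: D face = BOYG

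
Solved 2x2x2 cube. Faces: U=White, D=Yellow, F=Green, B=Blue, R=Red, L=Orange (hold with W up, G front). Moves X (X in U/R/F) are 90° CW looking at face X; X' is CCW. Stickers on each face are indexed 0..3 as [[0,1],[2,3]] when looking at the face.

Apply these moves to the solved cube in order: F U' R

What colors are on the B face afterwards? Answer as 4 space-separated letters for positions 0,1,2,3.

After move 1 (F): F=GGGG U=WWOO R=WRWR D=RRYY L=OYOY
After move 2 (U'): U=WOWO F=OYGG R=GGWR B=WRBB L=BBOY
After move 3 (R): R=WGRG U=WYWG F=ORGY D=RBYW B=OROB
Query: B face = OROB

Answer: O R O B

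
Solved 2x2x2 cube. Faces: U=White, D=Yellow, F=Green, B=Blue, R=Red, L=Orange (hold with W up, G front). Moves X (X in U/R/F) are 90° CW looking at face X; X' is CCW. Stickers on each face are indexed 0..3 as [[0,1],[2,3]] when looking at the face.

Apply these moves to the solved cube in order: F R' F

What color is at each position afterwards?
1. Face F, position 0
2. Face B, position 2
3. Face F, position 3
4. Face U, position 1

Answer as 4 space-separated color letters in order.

After move 1 (F): F=GGGG U=WWOO R=WRWR D=RRYY L=OYOY
After move 2 (R'): R=RRWW U=WBOB F=GWGO D=RGYG B=YBRB
After move 3 (F): F=GGOW U=WBYY R=ORBW D=WRYG L=OROG
Query 1: F[0] = G
Query 2: B[2] = R
Query 3: F[3] = W
Query 4: U[1] = B

Answer: G R W B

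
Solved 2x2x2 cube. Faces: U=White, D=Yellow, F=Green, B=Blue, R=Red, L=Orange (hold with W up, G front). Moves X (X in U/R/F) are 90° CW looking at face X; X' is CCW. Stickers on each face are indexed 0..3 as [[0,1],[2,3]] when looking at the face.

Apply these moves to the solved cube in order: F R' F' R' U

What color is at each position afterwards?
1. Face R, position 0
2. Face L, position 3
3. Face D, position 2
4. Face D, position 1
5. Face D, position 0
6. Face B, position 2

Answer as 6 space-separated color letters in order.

Answer: G O Y O Y Y

Derivation:
After move 1 (F): F=GGGG U=WWOO R=WRWR D=RRYY L=OYOY
After move 2 (R'): R=RRWW U=WBOB F=GWGO D=RGYG B=YBRB
After move 3 (F'): F=WOGG U=WBRW R=GRRW D=YYYG L=OBOO
After move 4 (R'): R=RWGR U=WRRY F=WBGW D=YOYG B=GBYB
After move 5 (U): U=RWYR F=RWGW R=GBGR B=OBYB L=WBOO
Query 1: R[0] = G
Query 2: L[3] = O
Query 3: D[2] = Y
Query 4: D[1] = O
Query 5: D[0] = Y
Query 6: B[2] = Y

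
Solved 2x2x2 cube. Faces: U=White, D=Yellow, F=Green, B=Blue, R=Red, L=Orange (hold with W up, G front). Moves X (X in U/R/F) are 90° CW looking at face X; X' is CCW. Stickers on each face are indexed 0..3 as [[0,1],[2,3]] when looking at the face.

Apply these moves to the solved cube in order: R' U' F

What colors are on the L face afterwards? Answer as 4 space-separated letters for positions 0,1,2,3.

After move 1 (R'): R=RRRR U=WBWB F=GWGW D=YGYG B=YBYB
After move 2 (U'): U=BBWW F=OOGW R=GWRR B=RRYB L=YBOO
After move 3 (F): F=GOWO U=BBOB R=WWWR D=RGYG L=YYOG
Query: L face = YYOG

Answer: Y Y O G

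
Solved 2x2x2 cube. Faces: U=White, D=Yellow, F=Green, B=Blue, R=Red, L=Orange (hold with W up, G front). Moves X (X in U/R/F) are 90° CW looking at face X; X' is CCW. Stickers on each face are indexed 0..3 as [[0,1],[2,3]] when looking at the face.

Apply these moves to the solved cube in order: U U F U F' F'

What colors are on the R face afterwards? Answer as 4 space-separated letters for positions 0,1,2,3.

Answer: Y G B R

Derivation:
After move 1 (U): U=WWWW F=RRGG R=BBRR B=OOBB L=GGOO
After move 2 (U): U=WWWW F=BBGG R=OORR B=GGBB L=RROO
After move 3 (F): F=GBGB U=WWOR R=WOWR D=ROYY L=RYOY
After move 4 (U): U=OWRW F=WOGB R=GGWR B=RYBB L=GBOY
After move 5 (F'): F=OBWG U=OWGW R=OGRR D=BYYY L=GWOR
After move 6 (F'): F=BGOW U=OWOR R=YGBR D=WRYY L=GWOG
Query: R face = YGBR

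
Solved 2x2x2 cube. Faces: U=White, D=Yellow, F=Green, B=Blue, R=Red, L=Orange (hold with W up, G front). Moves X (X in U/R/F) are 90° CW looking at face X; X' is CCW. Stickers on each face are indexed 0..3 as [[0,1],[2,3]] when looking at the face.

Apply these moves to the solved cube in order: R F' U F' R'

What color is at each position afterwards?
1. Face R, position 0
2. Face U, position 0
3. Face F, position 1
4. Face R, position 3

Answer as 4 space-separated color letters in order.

After move 1 (R): R=RRRR U=WGWG F=GYGY D=YBYB B=WBWB
After move 2 (F'): F=YYGG U=WGRR R=BRYR D=OOYB L=OGOW
After move 3 (U): U=RWRG F=BRGG R=WBYR B=OGWB L=YYOW
After move 4 (F'): F=RGBG U=RWWY R=OBOR D=YWYB L=YGOR
After move 5 (R'): R=BROO U=RWWO F=RWBY D=YGYG B=BGWB
Query 1: R[0] = B
Query 2: U[0] = R
Query 3: F[1] = W
Query 4: R[3] = O

Answer: B R W O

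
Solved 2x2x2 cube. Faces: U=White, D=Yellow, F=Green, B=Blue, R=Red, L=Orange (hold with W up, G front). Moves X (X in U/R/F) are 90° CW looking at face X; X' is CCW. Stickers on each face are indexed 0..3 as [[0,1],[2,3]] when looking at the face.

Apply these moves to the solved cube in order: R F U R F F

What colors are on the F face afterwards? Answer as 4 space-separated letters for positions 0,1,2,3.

Answer: B Y R W

Derivation:
After move 1 (R): R=RRRR U=WGWG F=GYGY D=YBYB B=WBWB
After move 2 (F): F=GGYY U=WGOO R=WRGR D=RRYB L=OYOB
After move 3 (U): U=OWOG F=WRYY R=WBGR B=OYWB L=GGOB
After move 4 (R): R=GWRB U=OROY F=WRYB D=RWYO B=GYWB
After move 5 (F): F=YWBR U=ORBG R=OWYB D=RGYO L=GROW
After move 6 (F): F=BYRW U=ORWR R=BWGB D=YOYO L=GROG
Query: F face = BYRW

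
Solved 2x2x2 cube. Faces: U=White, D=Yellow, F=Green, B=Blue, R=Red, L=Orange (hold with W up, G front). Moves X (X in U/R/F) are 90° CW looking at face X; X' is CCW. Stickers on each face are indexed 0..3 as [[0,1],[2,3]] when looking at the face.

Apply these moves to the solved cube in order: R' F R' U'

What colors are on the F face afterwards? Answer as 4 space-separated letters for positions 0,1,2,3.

Answer: O Y W O

Derivation:
After move 1 (R'): R=RRRR U=WBWB F=GWGW D=YGYG B=YBYB
After move 2 (F): F=GGWW U=WBOO R=WRBR D=RRYG L=OYOG
After move 3 (R'): R=RRWB U=WYOY F=GBWO D=RGYW B=GBRB
After move 4 (U'): U=YYWO F=OYWO R=GBWB B=RRRB L=GBOG
Query: F face = OYWO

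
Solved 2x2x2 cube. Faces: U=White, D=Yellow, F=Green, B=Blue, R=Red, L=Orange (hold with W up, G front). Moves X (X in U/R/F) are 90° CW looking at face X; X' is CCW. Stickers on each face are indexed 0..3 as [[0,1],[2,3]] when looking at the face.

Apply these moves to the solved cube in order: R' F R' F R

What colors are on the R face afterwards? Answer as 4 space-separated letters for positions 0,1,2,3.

Answer: Y O B R

Derivation:
After move 1 (R'): R=RRRR U=WBWB F=GWGW D=YGYG B=YBYB
After move 2 (F): F=GGWW U=WBOO R=WRBR D=RRYG L=OYOG
After move 3 (R'): R=RRWB U=WYOY F=GBWO D=RGYW B=GBRB
After move 4 (F): F=WGOB U=WYGY R=ORYB D=WRYW L=OROG
After move 5 (R): R=YOBR U=WGGB F=WROW D=WRYG B=YBYB
Query: R face = YOBR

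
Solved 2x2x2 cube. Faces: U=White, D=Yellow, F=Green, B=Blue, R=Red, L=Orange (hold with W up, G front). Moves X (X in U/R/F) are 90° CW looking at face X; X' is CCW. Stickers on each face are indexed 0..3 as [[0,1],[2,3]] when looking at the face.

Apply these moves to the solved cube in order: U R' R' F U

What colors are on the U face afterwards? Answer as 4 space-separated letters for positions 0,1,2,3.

Answer: O W G Y

Derivation:
After move 1 (U): U=WWWW F=RRGG R=BBRR B=OOBB L=GGOO
After move 2 (R'): R=BRBR U=WBWO F=RWGW D=YRYG B=YOYB
After move 3 (R'): R=RRBB U=WYWY F=RBGO D=YWYW B=GORB
After move 4 (F): F=GROB U=WYOG R=WRYB D=BRYW L=GYOW
After move 5 (U): U=OWGY F=WROB R=GOYB B=GYRB L=GROW
Query: U face = OWGY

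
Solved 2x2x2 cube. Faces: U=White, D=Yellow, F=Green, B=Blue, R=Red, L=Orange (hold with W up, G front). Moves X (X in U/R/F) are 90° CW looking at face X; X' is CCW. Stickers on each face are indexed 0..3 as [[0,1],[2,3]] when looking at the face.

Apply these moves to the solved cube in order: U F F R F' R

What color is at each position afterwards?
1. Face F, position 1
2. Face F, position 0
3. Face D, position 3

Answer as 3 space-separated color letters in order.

After move 1 (U): U=WWWW F=RRGG R=BBRR B=OOBB L=GGOO
After move 2 (F): F=GRGR U=WWOG R=WBWR D=RBYY L=GYOY
After move 3 (F): F=GGRR U=WWYY R=OBGR D=WWYY L=GROB
After move 4 (R): R=GORB U=WGYR F=GWRY D=WBYO B=YOWB
After move 5 (F'): F=WYGR U=WGGR R=BOWB D=RBYO L=GROY
After move 6 (R): R=WBBO U=WYGR F=WBGO D=RWYY B=ROGB
Query 1: F[1] = B
Query 2: F[0] = W
Query 3: D[3] = Y

Answer: B W Y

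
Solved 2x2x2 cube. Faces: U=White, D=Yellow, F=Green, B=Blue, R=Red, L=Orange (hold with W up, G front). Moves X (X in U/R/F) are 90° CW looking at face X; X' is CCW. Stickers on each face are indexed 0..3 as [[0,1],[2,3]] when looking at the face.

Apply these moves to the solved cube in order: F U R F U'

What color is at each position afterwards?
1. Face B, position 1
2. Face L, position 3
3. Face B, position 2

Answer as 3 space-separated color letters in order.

Answer: B B W

Derivation:
After move 1 (F): F=GGGG U=WWOO R=WRWR D=RRYY L=OYOY
After move 2 (U): U=OWOW F=WRGG R=BBWR B=OYBB L=GGOY
After move 3 (R): R=WBRB U=OROG F=WRGY D=RBYO B=WYWB
After move 4 (F): F=GWYR U=ORYG R=OBGB D=RWYO L=GROB
After move 5 (U'): U=RGOY F=GRYR R=GWGB B=OBWB L=WYOB
Query 1: B[1] = B
Query 2: L[3] = B
Query 3: B[2] = W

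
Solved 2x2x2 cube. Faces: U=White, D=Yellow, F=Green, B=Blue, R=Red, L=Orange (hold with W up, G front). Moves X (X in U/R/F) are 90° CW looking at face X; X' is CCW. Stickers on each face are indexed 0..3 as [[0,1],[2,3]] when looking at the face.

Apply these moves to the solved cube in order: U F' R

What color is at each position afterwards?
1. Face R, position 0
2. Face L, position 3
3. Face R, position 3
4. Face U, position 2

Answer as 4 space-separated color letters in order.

After move 1 (U): U=WWWW F=RRGG R=BBRR B=OOBB L=GGOO
After move 2 (F'): F=RGRG U=WWBR R=YBYR D=GOYY L=GWOW
After move 3 (R): R=YYRB U=WGBG F=RORY D=GBYO B=ROWB
Query 1: R[0] = Y
Query 2: L[3] = W
Query 3: R[3] = B
Query 4: U[2] = B

Answer: Y W B B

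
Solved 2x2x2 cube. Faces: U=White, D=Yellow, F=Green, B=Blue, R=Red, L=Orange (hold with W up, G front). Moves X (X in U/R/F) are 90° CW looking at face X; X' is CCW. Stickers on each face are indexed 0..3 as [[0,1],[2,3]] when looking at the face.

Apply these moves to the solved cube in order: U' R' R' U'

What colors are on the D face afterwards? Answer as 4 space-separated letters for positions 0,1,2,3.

Answer: Y W Y W

Derivation:
After move 1 (U'): U=WWWW F=OOGG R=GGRR B=RRBB L=BBOO
After move 2 (R'): R=GRGR U=WBWR F=OWGW D=YOYG B=YRYB
After move 3 (R'): R=RRGG U=WYWY F=OBGR D=YWYW B=GROB
After move 4 (U'): U=YYWW F=BBGR R=OBGG B=RROB L=GROO
Query: D face = YWYW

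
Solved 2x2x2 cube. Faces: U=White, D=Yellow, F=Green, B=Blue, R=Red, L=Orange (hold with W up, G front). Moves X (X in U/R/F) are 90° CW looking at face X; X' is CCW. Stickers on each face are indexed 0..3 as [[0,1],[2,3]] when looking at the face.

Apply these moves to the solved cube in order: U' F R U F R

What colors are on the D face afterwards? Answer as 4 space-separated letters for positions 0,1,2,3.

After move 1 (U'): U=WWWW F=OOGG R=GGRR B=RRBB L=BBOO
After move 2 (F): F=GOGO U=WWOB R=WGWR D=RGYY L=BYOY
After move 3 (R): R=WWRG U=WOOO F=GGGY D=RBYR B=BRWB
After move 4 (U): U=OWOO F=WWGY R=BRRG B=BYWB L=GGOY
After move 5 (F): F=GWYW U=OWYG R=OROG D=RBYR L=GROB
After move 6 (R): R=OOGR U=OWYW F=GBYR D=RWYB B=GYWB
Query: D face = RWYB

Answer: R W Y B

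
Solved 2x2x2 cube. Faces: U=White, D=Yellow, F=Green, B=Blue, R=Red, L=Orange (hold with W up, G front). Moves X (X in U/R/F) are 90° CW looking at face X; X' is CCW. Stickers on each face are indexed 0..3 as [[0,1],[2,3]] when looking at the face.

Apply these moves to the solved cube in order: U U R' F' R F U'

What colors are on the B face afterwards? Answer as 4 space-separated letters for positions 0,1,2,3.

Answer: O B B B

Derivation:
After move 1 (U): U=WWWW F=RRGG R=BBRR B=OOBB L=GGOO
After move 2 (U): U=WWWW F=BBGG R=OORR B=GGBB L=RROO
After move 3 (R'): R=OROR U=WBWG F=BWGW D=YBYG B=YGYB
After move 4 (F'): F=WWBG U=WBOO R=BRYR D=ROYG L=RGOW
After move 5 (R): R=YBRR U=WWOG F=WOBG D=RYYY B=OGBB
After move 6 (F): F=BWGO U=WWWG R=OBGR D=RYYY L=RROY
After move 7 (U'): U=WGWW F=RRGO R=BWGR B=OBBB L=OGOY
Query: B face = OBBB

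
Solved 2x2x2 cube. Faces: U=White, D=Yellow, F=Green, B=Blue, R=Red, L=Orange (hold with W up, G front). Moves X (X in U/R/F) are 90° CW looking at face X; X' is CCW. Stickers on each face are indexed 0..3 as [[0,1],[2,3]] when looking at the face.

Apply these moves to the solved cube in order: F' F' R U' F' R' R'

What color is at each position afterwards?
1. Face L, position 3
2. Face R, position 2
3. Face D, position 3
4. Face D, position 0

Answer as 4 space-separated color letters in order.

Answer: W W R B

Derivation:
After move 1 (F'): F=GGGG U=WWRR R=YRYR D=OOYY L=OWOW
After move 2 (F'): F=GGGG U=WWYY R=OROR D=WWYY L=OROR
After move 3 (R): R=OORR U=WGYG F=GWGY D=WBYB B=YBWB
After move 4 (U'): U=GGWY F=ORGY R=GWRR B=OOWB L=YBOR
After move 5 (F'): F=RYOG U=GGGR R=BWWR D=BRYB L=YYOW
After move 6 (R'): R=WRBW U=GWGO F=RGOR D=BYYG B=BORB
After move 7 (R'): R=RWWB U=GRGB F=RWOO D=BGYR B=GOYB
Query 1: L[3] = W
Query 2: R[2] = W
Query 3: D[3] = R
Query 4: D[0] = B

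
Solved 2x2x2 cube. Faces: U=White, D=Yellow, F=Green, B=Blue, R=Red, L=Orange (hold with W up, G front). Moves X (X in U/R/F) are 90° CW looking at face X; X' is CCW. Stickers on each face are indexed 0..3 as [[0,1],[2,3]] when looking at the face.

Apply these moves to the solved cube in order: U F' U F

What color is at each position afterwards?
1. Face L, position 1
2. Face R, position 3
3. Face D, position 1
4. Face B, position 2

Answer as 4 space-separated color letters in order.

After move 1 (U): U=WWWW F=RRGG R=BBRR B=OOBB L=GGOO
After move 2 (F'): F=RGRG U=WWBR R=YBYR D=GOYY L=GWOW
After move 3 (U): U=BWRW F=YBRG R=OOYR B=GWBB L=RGOW
After move 4 (F): F=RYGB U=BWWG R=ROWR D=YOYY L=RGOO
Query 1: L[1] = G
Query 2: R[3] = R
Query 3: D[1] = O
Query 4: B[2] = B

Answer: G R O B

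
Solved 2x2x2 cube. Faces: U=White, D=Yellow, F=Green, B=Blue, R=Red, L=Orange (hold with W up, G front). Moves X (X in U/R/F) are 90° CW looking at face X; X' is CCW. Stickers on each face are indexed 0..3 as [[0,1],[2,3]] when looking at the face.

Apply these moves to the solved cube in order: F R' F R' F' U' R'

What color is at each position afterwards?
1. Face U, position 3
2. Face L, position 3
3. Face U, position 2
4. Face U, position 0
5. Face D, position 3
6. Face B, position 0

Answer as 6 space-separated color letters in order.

Answer: G Y W R O W

Derivation:
After move 1 (F): F=GGGG U=WWOO R=WRWR D=RRYY L=OYOY
After move 2 (R'): R=RRWW U=WBOB F=GWGO D=RGYG B=YBRB
After move 3 (F): F=GGOW U=WBYY R=ORBW D=WRYG L=OROG
After move 4 (R'): R=RWOB U=WRYY F=GBOY D=WGYW B=GBRB
After move 5 (F'): F=BYGO U=WRRO R=GWWB D=RGYW L=OYOY
After move 6 (U'): U=ROWR F=OYGO R=BYWB B=GWRB L=GBOY
After move 7 (R'): R=YBBW U=RRWG F=OOGR D=RYYO B=WWGB
Query 1: U[3] = G
Query 2: L[3] = Y
Query 3: U[2] = W
Query 4: U[0] = R
Query 5: D[3] = O
Query 6: B[0] = W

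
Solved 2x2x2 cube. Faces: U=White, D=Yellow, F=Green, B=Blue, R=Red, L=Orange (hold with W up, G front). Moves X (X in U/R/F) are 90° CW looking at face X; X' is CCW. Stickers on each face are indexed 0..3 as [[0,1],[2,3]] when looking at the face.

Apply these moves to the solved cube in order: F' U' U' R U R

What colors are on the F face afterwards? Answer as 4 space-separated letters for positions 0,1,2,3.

Answer: Y B G G

Derivation:
After move 1 (F'): F=GGGG U=WWRR R=YRYR D=OOYY L=OWOW
After move 2 (U'): U=WRWR F=OWGG R=GGYR B=YRBB L=BBOW
After move 3 (U'): U=RRWW F=BBGG R=OWYR B=GGBB L=YROW
After move 4 (R): R=YORW U=RBWG F=BOGY D=OBYG B=WGRB
After move 5 (U): U=WRGB F=YOGY R=WGRW B=YRRB L=BOOW
After move 6 (R): R=RWWG U=WOGY F=YBGG D=ORYY B=BRRB
Query: F face = YBGG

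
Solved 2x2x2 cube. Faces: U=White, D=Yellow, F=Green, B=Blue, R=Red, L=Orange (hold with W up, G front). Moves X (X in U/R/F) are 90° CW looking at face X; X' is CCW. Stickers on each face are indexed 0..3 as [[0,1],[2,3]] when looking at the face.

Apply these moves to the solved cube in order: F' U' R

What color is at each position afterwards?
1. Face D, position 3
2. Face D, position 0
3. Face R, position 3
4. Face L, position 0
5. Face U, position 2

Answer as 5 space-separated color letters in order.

Answer: Y O G B W

Derivation:
After move 1 (F'): F=GGGG U=WWRR R=YRYR D=OOYY L=OWOW
After move 2 (U'): U=WRWR F=OWGG R=GGYR B=YRBB L=BBOW
After move 3 (R): R=YGRG U=WWWG F=OOGY D=OBYY B=RRRB
Query 1: D[3] = Y
Query 2: D[0] = O
Query 3: R[3] = G
Query 4: L[0] = B
Query 5: U[2] = W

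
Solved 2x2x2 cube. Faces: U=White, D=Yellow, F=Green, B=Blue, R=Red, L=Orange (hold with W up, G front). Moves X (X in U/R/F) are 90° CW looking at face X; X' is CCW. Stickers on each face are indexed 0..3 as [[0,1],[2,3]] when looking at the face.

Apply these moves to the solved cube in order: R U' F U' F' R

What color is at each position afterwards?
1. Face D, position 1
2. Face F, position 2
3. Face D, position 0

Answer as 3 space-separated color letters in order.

Answer: W W R

Derivation:
After move 1 (R): R=RRRR U=WGWG F=GYGY D=YBYB B=WBWB
After move 2 (U'): U=GGWW F=OOGY R=GYRR B=RRWB L=WBOO
After move 3 (F): F=GOYO U=GGOB R=WYWR D=RGYB L=WYOB
After move 4 (U'): U=GBGO F=WYYO R=GOWR B=WYWB L=RROB
After move 5 (F'): F=YOWY U=GBGW R=GORR D=RBYB L=ROOG
After move 6 (R): R=RGRO U=GOGY F=YBWB D=RWYW B=WYBB
Query 1: D[1] = W
Query 2: F[2] = W
Query 3: D[0] = R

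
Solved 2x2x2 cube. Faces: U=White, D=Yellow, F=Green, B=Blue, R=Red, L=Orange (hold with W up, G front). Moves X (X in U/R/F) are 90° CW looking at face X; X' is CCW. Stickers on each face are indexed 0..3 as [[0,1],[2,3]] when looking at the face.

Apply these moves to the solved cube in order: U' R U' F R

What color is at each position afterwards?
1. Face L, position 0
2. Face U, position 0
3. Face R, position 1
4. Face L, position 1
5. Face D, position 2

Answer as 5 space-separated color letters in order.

After move 1 (U'): U=WWWW F=OOGG R=GGRR B=RRBB L=BBOO
After move 2 (R): R=RGRG U=WOWG F=OYGY D=YBYR B=WRWB
After move 3 (U'): U=OGWW F=BBGY R=OYRG B=RGWB L=WROO
After move 4 (F): F=GBYB U=OGOR R=WYWG D=ROYR L=WYOB
After move 5 (R): R=WWGY U=OBOB F=GOYR D=RWYR B=RGGB
Query 1: L[0] = W
Query 2: U[0] = O
Query 3: R[1] = W
Query 4: L[1] = Y
Query 5: D[2] = Y

Answer: W O W Y Y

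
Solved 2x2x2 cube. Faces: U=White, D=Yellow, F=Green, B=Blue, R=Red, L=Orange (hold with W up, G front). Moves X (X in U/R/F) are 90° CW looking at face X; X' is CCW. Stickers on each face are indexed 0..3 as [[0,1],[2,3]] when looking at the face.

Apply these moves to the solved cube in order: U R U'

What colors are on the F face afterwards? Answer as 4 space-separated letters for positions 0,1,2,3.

After move 1 (U): U=WWWW F=RRGG R=BBRR B=OOBB L=GGOO
After move 2 (R): R=RBRB U=WRWG F=RYGY D=YBYO B=WOWB
After move 3 (U'): U=RGWW F=GGGY R=RYRB B=RBWB L=WOOO
Query: F face = GGGY

Answer: G G G Y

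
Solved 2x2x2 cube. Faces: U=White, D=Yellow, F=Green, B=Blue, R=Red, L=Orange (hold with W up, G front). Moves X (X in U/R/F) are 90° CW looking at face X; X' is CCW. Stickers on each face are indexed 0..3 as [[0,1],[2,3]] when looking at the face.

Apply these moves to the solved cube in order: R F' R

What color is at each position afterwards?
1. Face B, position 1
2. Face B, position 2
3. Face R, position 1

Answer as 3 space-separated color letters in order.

Answer: B G B

Derivation:
After move 1 (R): R=RRRR U=WGWG F=GYGY D=YBYB B=WBWB
After move 2 (F'): F=YYGG U=WGRR R=BRYR D=OOYB L=OGOW
After move 3 (R): R=YBRR U=WYRG F=YOGB D=OWYW B=RBGB
Query 1: B[1] = B
Query 2: B[2] = G
Query 3: R[1] = B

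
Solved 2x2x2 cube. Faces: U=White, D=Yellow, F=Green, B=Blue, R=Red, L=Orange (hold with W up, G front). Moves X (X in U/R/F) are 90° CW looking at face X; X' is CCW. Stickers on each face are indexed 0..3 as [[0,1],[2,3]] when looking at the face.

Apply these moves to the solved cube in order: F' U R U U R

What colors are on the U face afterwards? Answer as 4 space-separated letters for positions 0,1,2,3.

Answer: G W R Y

Derivation:
After move 1 (F'): F=GGGG U=WWRR R=YRYR D=OOYY L=OWOW
After move 2 (U): U=RWRW F=YRGG R=BBYR B=OWBB L=GGOW
After move 3 (R): R=YBRB U=RRRG F=YOGY D=OBYO B=WWWB
After move 4 (U): U=RRGR F=YBGY R=WWRB B=GGWB L=YOOW
After move 5 (U): U=GRRR F=WWGY R=GGRB B=YOWB L=YBOW
After move 6 (R): R=RGBG U=GWRY F=WBGO D=OWYY B=RORB
Query: U face = GWRY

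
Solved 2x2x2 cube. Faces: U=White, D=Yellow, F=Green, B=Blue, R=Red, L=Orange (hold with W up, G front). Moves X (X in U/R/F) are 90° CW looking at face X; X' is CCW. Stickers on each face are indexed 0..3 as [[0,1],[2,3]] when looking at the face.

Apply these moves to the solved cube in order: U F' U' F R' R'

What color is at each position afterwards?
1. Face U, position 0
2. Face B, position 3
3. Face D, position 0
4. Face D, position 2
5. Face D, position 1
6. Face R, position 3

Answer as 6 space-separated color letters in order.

Answer: W B Y Y R W

Derivation:
After move 1 (U): U=WWWW F=RRGG R=BBRR B=OOBB L=GGOO
After move 2 (F'): F=RGRG U=WWBR R=YBYR D=GOYY L=GWOW
After move 3 (U'): U=WRWB F=GWRG R=RGYR B=YBBB L=OOOW
After move 4 (F): F=RGGW U=WRWO R=WGBR D=YRYY L=OGOO
After move 5 (R'): R=GRWB U=WBWY F=RRGO D=YGYW B=YBRB
After move 6 (R'): R=RBGW U=WRWY F=RBGY D=YRYO B=WBGB
Query 1: U[0] = W
Query 2: B[3] = B
Query 3: D[0] = Y
Query 4: D[2] = Y
Query 5: D[1] = R
Query 6: R[3] = W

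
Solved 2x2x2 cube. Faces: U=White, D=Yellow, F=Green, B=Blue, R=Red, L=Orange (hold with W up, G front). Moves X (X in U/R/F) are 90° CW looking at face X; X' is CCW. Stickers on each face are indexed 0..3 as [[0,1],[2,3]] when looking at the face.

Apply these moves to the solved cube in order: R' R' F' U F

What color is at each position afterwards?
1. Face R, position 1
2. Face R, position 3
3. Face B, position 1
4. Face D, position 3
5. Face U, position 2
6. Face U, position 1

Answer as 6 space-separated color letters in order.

After move 1 (R'): R=RRRR U=WBWB F=GWGW D=YGYG B=YBYB
After move 2 (R'): R=RRRR U=WYWY F=GBGB D=YWYW B=GBGB
After move 3 (F'): F=BBGG U=WYRR R=WRYR D=OOYW L=OYOW
After move 4 (U): U=RWRY F=WRGG R=GBYR B=OYGB L=BBOW
After move 5 (F): F=GWGR U=RWWB R=RBYR D=YGYW L=BOOO
Query 1: R[1] = B
Query 2: R[3] = R
Query 3: B[1] = Y
Query 4: D[3] = W
Query 5: U[2] = W
Query 6: U[1] = W

Answer: B R Y W W W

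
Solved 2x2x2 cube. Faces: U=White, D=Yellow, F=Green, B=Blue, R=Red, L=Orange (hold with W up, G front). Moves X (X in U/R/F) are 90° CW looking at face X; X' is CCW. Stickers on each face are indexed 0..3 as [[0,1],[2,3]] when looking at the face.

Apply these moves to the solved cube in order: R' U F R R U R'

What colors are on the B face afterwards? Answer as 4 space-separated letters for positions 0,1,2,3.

Answer: W Y W B

Derivation:
After move 1 (R'): R=RRRR U=WBWB F=GWGW D=YGYG B=YBYB
After move 2 (U): U=WWBB F=RRGW R=YBRR B=OOYB L=GWOO
After move 3 (F): F=GRWR U=WWOW R=BBBR D=RYYG L=GYOG
After move 4 (R): R=BBRB U=WROR F=GYWG D=RYYO B=WOWB
After move 5 (R): R=RBBB U=WYOG F=GYWO D=RWYW B=RORB
After move 6 (U): U=OWGY F=RBWO R=ROBB B=GYRB L=GYOG
After move 7 (R'): R=OBRB U=ORGG F=RWWY D=RBYO B=WYWB
Query: B face = WYWB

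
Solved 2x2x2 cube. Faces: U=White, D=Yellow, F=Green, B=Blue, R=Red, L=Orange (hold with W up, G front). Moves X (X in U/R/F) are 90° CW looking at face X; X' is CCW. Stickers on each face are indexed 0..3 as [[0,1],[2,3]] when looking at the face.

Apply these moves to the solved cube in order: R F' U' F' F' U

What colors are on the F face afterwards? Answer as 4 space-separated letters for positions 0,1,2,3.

After move 1 (R): R=RRRR U=WGWG F=GYGY D=YBYB B=WBWB
After move 2 (F'): F=YYGG U=WGRR R=BRYR D=OOYB L=OGOW
After move 3 (U'): U=GRWR F=OGGG R=YYYR B=BRWB L=WBOW
After move 4 (F'): F=GGOG U=GRYY R=OYOR D=BWYB L=WROW
After move 5 (F'): F=GGGO U=GROO R=WYBR D=RWYB L=WYOY
After move 6 (U): U=OGOR F=WYGO R=BRBR B=WYWB L=GGOY
Query: F face = WYGO

Answer: W Y G O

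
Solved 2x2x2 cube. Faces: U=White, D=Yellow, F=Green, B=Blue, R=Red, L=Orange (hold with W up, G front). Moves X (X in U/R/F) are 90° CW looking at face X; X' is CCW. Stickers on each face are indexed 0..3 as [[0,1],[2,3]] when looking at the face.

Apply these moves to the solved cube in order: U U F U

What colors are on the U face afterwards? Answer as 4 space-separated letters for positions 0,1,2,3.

Answer: O W R W

Derivation:
After move 1 (U): U=WWWW F=RRGG R=BBRR B=OOBB L=GGOO
After move 2 (U): U=WWWW F=BBGG R=OORR B=GGBB L=RROO
After move 3 (F): F=GBGB U=WWOR R=WOWR D=ROYY L=RYOY
After move 4 (U): U=OWRW F=WOGB R=GGWR B=RYBB L=GBOY
Query: U face = OWRW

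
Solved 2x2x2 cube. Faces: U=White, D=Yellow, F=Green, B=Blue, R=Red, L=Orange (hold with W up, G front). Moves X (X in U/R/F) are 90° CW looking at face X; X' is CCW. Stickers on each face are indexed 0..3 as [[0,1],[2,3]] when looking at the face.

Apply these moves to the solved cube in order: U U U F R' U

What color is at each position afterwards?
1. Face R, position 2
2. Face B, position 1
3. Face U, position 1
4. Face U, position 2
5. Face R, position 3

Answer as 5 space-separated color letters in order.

After move 1 (U): U=WWWW F=RRGG R=BBRR B=OOBB L=GGOO
After move 2 (U): U=WWWW F=BBGG R=OORR B=GGBB L=RROO
After move 3 (U): U=WWWW F=OOGG R=GGRR B=RRBB L=BBOO
After move 4 (F): F=GOGO U=WWOB R=WGWR D=RGYY L=BYOY
After move 5 (R'): R=GRWW U=WBOR F=GWGB D=ROYO B=YRGB
After move 6 (U): U=OWRB F=GRGB R=YRWW B=BYGB L=GWOY
Query 1: R[2] = W
Query 2: B[1] = Y
Query 3: U[1] = W
Query 4: U[2] = R
Query 5: R[3] = W

Answer: W Y W R W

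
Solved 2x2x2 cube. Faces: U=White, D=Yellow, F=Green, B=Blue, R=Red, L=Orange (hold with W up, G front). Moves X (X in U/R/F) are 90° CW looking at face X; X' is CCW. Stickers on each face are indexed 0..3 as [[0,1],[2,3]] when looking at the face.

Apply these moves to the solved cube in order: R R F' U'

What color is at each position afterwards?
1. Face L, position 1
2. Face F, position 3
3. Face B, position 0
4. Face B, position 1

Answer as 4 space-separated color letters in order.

After move 1 (R): R=RRRR U=WGWG F=GYGY D=YBYB B=WBWB
After move 2 (R): R=RRRR U=WYWY F=GBGB D=YWYW B=GBGB
After move 3 (F'): F=BBGG U=WYRR R=WRYR D=OOYW L=OYOW
After move 4 (U'): U=YRWR F=OYGG R=BBYR B=WRGB L=GBOW
Query 1: L[1] = B
Query 2: F[3] = G
Query 3: B[0] = W
Query 4: B[1] = R

Answer: B G W R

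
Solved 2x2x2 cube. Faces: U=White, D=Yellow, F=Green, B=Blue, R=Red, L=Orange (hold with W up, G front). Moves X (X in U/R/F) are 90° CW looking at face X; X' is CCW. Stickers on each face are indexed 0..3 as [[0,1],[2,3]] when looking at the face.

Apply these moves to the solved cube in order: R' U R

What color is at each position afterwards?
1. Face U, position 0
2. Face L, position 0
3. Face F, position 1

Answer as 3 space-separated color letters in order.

After move 1 (R'): R=RRRR U=WBWB F=GWGW D=YGYG B=YBYB
After move 2 (U): U=WWBB F=RRGW R=YBRR B=OOYB L=GWOO
After move 3 (R): R=RYRB U=WRBW F=RGGG D=YYYO B=BOWB
Query 1: U[0] = W
Query 2: L[0] = G
Query 3: F[1] = G

Answer: W G G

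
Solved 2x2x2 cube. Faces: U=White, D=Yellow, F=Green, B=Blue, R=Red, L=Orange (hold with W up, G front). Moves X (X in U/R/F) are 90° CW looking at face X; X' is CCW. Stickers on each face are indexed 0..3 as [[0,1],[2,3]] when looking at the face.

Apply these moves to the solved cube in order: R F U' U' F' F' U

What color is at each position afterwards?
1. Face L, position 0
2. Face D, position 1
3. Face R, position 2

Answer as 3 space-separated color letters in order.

Answer: Y G R

Derivation:
After move 1 (R): R=RRRR U=WGWG F=GYGY D=YBYB B=WBWB
After move 2 (F): F=GGYY U=WGOO R=WRGR D=RRYB L=OYOB
After move 3 (U'): U=GOWO F=OYYY R=GGGR B=WRWB L=WBOB
After move 4 (U'): U=OOGW F=WBYY R=OYGR B=GGWB L=WROB
After move 5 (F'): F=BYWY U=OOOG R=RYRR D=RBYB L=WWOG
After move 6 (F'): F=YYBW U=OORR R=BYRR D=WGYB L=WGOO
After move 7 (U): U=RORO F=BYBW R=GGRR B=WGWB L=YYOO
Query 1: L[0] = Y
Query 2: D[1] = G
Query 3: R[2] = R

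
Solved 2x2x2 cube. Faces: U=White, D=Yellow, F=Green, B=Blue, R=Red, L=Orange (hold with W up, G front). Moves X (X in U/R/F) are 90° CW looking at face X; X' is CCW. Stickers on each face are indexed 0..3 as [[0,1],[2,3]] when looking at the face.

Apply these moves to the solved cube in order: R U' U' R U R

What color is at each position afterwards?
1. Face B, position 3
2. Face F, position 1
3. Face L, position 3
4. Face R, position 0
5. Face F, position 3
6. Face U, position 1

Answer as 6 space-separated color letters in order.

After move 1 (R): R=RRRR U=WGWG F=GYGY D=YBYB B=WBWB
After move 2 (U'): U=GGWW F=OOGY R=GYRR B=RRWB L=WBOO
After move 3 (U'): U=GWGW F=WBGY R=OORR B=GYWB L=RROO
After move 4 (R): R=RORO U=GBGY F=WBGB D=YWYG B=WYWB
After move 5 (U): U=GGYB F=ROGB R=WYRO B=RRWB L=WBOO
After move 6 (R): R=RWOY U=GOYB F=RWGG D=YWYR B=BRGB
Query 1: B[3] = B
Query 2: F[1] = W
Query 3: L[3] = O
Query 4: R[0] = R
Query 5: F[3] = G
Query 6: U[1] = O

Answer: B W O R G O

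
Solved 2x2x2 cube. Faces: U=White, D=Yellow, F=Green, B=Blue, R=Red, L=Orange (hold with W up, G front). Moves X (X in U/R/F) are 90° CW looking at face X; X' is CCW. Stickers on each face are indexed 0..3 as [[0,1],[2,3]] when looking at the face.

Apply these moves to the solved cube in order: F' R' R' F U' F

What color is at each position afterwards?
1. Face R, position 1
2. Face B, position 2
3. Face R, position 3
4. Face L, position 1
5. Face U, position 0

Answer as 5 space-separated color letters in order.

Answer: G G Y R O

Derivation:
After move 1 (F'): F=GGGG U=WWRR R=YRYR D=OOYY L=OWOW
After move 2 (R'): R=RRYY U=WBRB F=GWGR D=OGYG B=YBOB
After move 3 (R'): R=RYRY U=WORY F=GBGB D=OWYR B=GBGB
After move 4 (F): F=GGBB U=WOWW R=RYYY D=RRYR L=OOOW
After move 5 (U'): U=OWWW F=OOBB R=GGYY B=RYGB L=GBOW
After move 6 (F): F=BOBO U=OWWB R=WGWY D=YGYR L=GROR
Query 1: R[1] = G
Query 2: B[2] = G
Query 3: R[3] = Y
Query 4: L[1] = R
Query 5: U[0] = O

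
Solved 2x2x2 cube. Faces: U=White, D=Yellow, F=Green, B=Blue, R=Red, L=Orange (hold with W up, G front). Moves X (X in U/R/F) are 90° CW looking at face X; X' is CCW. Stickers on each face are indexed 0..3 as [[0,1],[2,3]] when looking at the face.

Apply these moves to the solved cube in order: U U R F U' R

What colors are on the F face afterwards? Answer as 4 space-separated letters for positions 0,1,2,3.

Answer: R R Y G

Derivation:
After move 1 (U): U=WWWW F=RRGG R=BBRR B=OOBB L=GGOO
After move 2 (U): U=WWWW F=BBGG R=OORR B=GGBB L=RROO
After move 3 (R): R=RORO U=WBWG F=BYGY D=YBYG B=WGWB
After move 4 (F): F=GBYY U=WBOR R=WOGO D=RRYG L=RYOB
After move 5 (U'): U=BRWO F=RYYY R=GBGO B=WOWB L=WGOB
After move 6 (R): R=GGOB U=BYWY F=RRYG D=RWYW B=OORB
Query: F face = RRYG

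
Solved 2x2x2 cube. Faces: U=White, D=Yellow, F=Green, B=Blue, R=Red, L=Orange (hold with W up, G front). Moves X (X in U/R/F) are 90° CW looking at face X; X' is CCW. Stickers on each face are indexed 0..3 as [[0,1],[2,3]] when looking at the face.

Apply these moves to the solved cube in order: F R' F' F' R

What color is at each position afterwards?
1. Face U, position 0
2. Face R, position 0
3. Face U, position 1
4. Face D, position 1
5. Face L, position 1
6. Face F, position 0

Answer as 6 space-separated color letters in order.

After move 1 (F): F=GGGG U=WWOO R=WRWR D=RRYY L=OYOY
After move 2 (R'): R=RRWW U=WBOB F=GWGO D=RGYG B=YBRB
After move 3 (F'): F=WOGG U=WBRW R=GRRW D=YYYG L=OBOO
After move 4 (F'): F=OGWG U=WBGR R=YRYW D=BOYG L=OWOR
After move 5 (R): R=YYWR U=WGGG F=OOWG D=BRYY B=RBBB
Query 1: U[0] = W
Query 2: R[0] = Y
Query 3: U[1] = G
Query 4: D[1] = R
Query 5: L[1] = W
Query 6: F[0] = O

Answer: W Y G R W O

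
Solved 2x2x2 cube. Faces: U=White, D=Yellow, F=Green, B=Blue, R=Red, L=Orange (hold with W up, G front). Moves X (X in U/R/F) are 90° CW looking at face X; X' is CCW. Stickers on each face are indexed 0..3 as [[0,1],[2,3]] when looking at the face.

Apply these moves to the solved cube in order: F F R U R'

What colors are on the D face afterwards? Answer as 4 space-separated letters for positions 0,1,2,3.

Answer: W O Y Y

Derivation:
After move 1 (F): F=GGGG U=WWOO R=WRWR D=RRYY L=OYOY
After move 2 (F): F=GGGG U=WWYY R=OROR D=WWYY L=OROR
After move 3 (R): R=OORR U=WGYG F=GWGY D=WBYB B=YBWB
After move 4 (U): U=YWGG F=OOGY R=YBRR B=ORWB L=GWOR
After move 5 (R'): R=BRYR U=YWGO F=OWGG D=WOYY B=BRBB
Query: D face = WOYY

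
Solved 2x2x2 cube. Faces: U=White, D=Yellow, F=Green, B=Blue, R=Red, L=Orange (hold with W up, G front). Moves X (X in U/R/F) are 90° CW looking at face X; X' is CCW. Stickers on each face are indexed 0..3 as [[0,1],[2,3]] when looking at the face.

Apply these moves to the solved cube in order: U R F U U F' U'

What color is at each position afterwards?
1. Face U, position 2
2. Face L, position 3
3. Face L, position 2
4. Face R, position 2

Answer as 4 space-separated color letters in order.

After move 1 (U): U=WWWW F=RRGG R=BBRR B=OOBB L=GGOO
After move 2 (R): R=RBRB U=WRWG F=RYGY D=YBYO B=WOWB
After move 3 (F): F=GRYY U=WROG R=WBGB D=RRYO L=GYOB
After move 4 (U): U=OWGR F=WBYY R=WOGB B=GYWB L=GROB
After move 5 (U): U=GORW F=WOYY R=GYGB B=GRWB L=WBOB
After move 6 (F'): F=OYWY U=GOGG R=RYRB D=BBYO L=WWOR
After move 7 (U'): U=OGGG F=WWWY R=OYRB B=RYWB L=GROR
Query 1: U[2] = G
Query 2: L[3] = R
Query 3: L[2] = O
Query 4: R[2] = R

Answer: G R O R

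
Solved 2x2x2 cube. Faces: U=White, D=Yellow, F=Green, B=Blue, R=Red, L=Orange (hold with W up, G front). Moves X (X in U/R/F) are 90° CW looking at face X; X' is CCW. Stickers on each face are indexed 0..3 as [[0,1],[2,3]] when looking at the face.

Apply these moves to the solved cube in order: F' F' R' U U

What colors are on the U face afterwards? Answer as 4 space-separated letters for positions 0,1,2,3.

Answer: B Y B W

Derivation:
After move 1 (F'): F=GGGG U=WWRR R=YRYR D=OOYY L=OWOW
After move 2 (F'): F=GGGG U=WWYY R=OROR D=WWYY L=OROR
After move 3 (R'): R=RROO U=WBYB F=GWGY D=WGYG B=YBWB
After move 4 (U): U=YWBB F=RRGY R=YBOO B=ORWB L=GWOR
After move 5 (U): U=BYBW F=YBGY R=OROO B=GWWB L=RROR
Query: U face = BYBW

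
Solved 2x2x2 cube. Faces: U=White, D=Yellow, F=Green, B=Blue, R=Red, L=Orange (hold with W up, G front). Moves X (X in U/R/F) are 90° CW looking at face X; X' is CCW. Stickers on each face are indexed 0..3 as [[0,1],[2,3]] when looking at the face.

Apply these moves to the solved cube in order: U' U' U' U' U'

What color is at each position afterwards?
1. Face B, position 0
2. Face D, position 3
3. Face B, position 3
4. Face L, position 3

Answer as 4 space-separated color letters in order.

After move 1 (U'): U=WWWW F=OOGG R=GGRR B=RRBB L=BBOO
After move 2 (U'): U=WWWW F=BBGG R=OORR B=GGBB L=RROO
After move 3 (U'): U=WWWW F=RRGG R=BBRR B=OOBB L=GGOO
After move 4 (U'): U=WWWW F=GGGG R=RRRR B=BBBB L=OOOO
After move 5 (U'): U=WWWW F=OOGG R=GGRR B=RRBB L=BBOO
Query 1: B[0] = R
Query 2: D[3] = Y
Query 3: B[3] = B
Query 4: L[3] = O

Answer: R Y B O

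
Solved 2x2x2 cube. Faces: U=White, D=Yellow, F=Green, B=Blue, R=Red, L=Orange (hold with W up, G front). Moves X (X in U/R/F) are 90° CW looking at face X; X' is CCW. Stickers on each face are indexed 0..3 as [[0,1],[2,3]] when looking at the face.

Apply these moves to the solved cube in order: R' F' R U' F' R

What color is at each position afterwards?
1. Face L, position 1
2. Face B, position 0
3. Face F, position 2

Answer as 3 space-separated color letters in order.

After move 1 (R'): R=RRRR U=WBWB F=GWGW D=YGYG B=YBYB
After move 2 (F'): F=WWGG U=WBRR R=GRYR D=OOYG L=OBOW
After move 3 (R): R=YGRR U=WWRG F=WOGG D=OYYY B=RBBB
After move 4 (U'): U=WGWR F=OBGG R=WORR B=YGBB L=RBOW
After move 5 (F'): F=BGOG U=WGWR R=YOOR D=BWYY L=RROW
After move 6 (R): R=OYRO U=WGWG F=BWOY D=BBYY B=RGGB
Query 1: L[1] = R
Query 2: B[0] = R
Query 3: F[2] = O

Answer: R R O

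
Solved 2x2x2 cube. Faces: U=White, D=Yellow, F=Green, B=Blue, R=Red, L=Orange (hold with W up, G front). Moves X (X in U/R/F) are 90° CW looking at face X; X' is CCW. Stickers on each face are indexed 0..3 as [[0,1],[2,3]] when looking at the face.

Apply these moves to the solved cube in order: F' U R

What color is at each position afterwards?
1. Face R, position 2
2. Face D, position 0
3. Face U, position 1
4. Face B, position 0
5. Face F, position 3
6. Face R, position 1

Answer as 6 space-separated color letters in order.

Answer: R O R W Y B

Derivation:
After move 1 (F'): F=GGGG U=WWRR R=YRYR D=OOYY L=OWOW
After move 2 (U): U=RWRW F=YRGG R=BBYR B=OWBB L=GGOW
After move 3 (R): R=YBRB U=RRRG F=YOGY D=OBYO B=WWWB
Query 1: R[2] = R
Query 2: D[0] = O
Query 3: U[1] = R
Query 4: B[0] = W
Query 5: F[3] = Y
Query 6: R[1] = B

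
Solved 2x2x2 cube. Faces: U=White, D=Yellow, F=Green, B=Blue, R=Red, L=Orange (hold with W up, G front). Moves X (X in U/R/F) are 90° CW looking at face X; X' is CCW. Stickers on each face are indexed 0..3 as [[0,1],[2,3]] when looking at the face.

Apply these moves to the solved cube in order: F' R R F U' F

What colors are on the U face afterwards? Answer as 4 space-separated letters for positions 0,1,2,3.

After move 1 (F'): F=GGGG U=WWRR R=YRYR D=OOYY L=OWOW
After move 2 (R): R=YYRR U=WGRG F=GOGY D=OBYB B=RBWB
After move 3 (R): R=RYRY U=WORY F=GBGB D=OWYR B=GBGB
After move 4 (F): F=GGBB U=WOWW R=RYYY D=RRYR L=OOOW
After move 5 (U'): U=OWWW F=OOBB R=GGYY B=RYGB L=GBOW
After move 6 (F): F=BOBO U=OWWB R=WGWY D=YGYR L=GROR
Query: U face = OWWB

Answer: O W W B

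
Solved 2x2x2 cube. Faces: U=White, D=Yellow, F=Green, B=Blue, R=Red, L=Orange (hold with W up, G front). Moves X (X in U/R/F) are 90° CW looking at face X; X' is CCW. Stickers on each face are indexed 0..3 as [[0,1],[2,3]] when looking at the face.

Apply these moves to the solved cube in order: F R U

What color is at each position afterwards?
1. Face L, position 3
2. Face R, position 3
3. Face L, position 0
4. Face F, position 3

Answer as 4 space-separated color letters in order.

After move 1 (F): F=GGGG U=WWOO R=WRWR D=RRYY L=OYOY
After move 2 (R): R=WWRR U=WGOG F=GRGY D=RBYB B=OBWB
After move 3 (U): U=OWGG F=WWGY R=OBRR B=OYWB L=GROY
Query 1: L[3] = Y
Query 2: R[3] = R
Query 3: L[0] = G
Query 4: F[3] = Y

Answer: Y R G Y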